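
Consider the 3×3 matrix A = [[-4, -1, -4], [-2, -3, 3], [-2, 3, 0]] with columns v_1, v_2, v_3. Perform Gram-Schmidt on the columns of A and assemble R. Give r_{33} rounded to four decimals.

r_{33} = 4.2906

q_1 = v_1/‖v_1‖ = (-4, -2, -2)/4.8990 = (-0.8165, -0.4082, -0.4082).
r_{12} = q_1·v_2 = 0.8165.
u_2 = v_2 − 0.8165·q_1 = (-0.3333, -2.6667, 3.3333).
‖u_2‖ = 4.2817, so q_2 = (-0.0778, -0.6228, 0.7785).
r_{13} = q_1·v_3 = 2.0412; r_{23} = q_2·v_3 = -1.5570.
u_3 = v_3 − 2.0412·q_1 + 1.5570·q_2 = (-2.4545, 2.8636, 2.0455).
r_{33} = ‖u_3‖ = 4.2906.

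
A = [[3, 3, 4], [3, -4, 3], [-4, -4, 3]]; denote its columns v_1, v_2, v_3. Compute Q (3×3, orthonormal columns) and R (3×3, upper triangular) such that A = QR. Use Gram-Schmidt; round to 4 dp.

v_1 = (3, 3, -4); ‖v_1‖ = 5.8310, so e_1 = (0.5145, 0.5145, -0.6860).
e_1·v_2 = 0.5145·3 + 0.5145·(-4) + (-0.6860)·(-4) = 2.2295.
u_2 = v_2 − 2.2295·e_1 = (1.8529, -5.1471, -2.4706).
‖u_2‖ = 6.0025, so e_2 = (0.3087, -0.8575, -0.4116).
e_1·v_3 = 0.5145·4 + 0.5145·3 + (-0.6860)·3 = 1.5435; e_2·v_3 = 0.3087·4 + (-0.8575)·3 + (-0.4116)·3 = -2.5725.
u_3 = v_3 − 1.5435·e_1 + 2.5725·e_2 = (4.0000, 0.0000, 3.0000).
‖u_3‖ = 5.0000, so e_3 = (0.8000, 0.0000, 0.6000).

Q = [[0.5145, 0.3087, 0.8000], [0.5145, -0.8575, 0.0000], [-0.6860, -0.4116, 0.6000]], R = [[5.8310, 2.2295, 1.5435], [0.0000, 6.0025, -2.5725], [0.0000, 0.0000, 5.0000]]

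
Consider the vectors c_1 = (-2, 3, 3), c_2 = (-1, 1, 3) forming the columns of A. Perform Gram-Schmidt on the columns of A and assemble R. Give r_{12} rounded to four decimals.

r_{12} = 2.9848

q_1 = c_1/‖c_1‖ = (-2, 3, 3)/4.6904 = (-0.4264, 0.6396, 0.6396).
r_{12} = q_1·c_2 = 2.9848.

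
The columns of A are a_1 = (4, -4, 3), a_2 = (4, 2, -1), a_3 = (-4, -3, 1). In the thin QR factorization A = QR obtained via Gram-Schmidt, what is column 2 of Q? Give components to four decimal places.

q_2 = (0.7778, 0.5509, -0.3025)

a_1 = (4, -4, 3); ‖a_1‖ = 6.4031, so q_1 = (0.6247, -0.6247, 0.4685).
q_1·a_2 = 0.6247·4 + (-0.6247)·2 + 0.4685·(-1) = 0.7809.
u_2 = a_2 − 0.7809·q_1 = (3.5122, 2.4878, -1.3659).
‖u_2‖ = 4.5156, so q_2 = (0.7778, 0.5509, -0.3025).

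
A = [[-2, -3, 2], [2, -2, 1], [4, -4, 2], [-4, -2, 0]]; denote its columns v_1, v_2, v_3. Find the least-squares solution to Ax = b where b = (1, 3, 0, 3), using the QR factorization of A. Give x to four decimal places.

v_1 = (-2, 2, 4, -4); ‖v_1‖ = 6.3246, so e_1 = (-0.3162, 0.3162, 0.6325, -0.6325).
e_1·v_2 = (-0.3162)·(-3) + 0.3162·(-2) + 0.6325·(-4) + (-0.6325)·(-2) = -0.9487.
u_2 = v_2 + 0.9487·e_1 = (-3.3000, -1.7000, -3.4000, -2.6000).
‖u_2‖ = 5.6657, so e_2 = (-0.5825, -0.3001, -0.6001, -0.4589).
e_1·v_3 = (-0.3162)·2 + 0.3162·1 + 0.6325·2 + (-0.6325)·0 = 0.9487; e_2·v_3 = (-0.5825)·2 + (-0.3001)·1 + (-0.6001)·2 + (-0.4589)·0 = -2.6652.
u_3 = v_3 − 0.9487·e_1 + 2.6652·e_2 = (0.7477, -0.0997, -0.1994, -0.6231).
‖u_3‖ = 0.9984, so e_3 = (0.7488, -0.0998, -0.1997, -0.6240).
Qᵀb = (-1.2649, -2.8593, -1.4228).
Back-substitute: x_3 = -1.4228/0.9984 = -1.4250.
x_2 = (-2.8593 + 2.6652·(-1.4250))/5.6657 = -1.1750.
x_1 = (-1.2649 + 0.9487·(-1.1750) − 0.9487·(-1.4250))/6.3246 = -0.1625.

x = (-0.1625, -1.1750, -1.4250)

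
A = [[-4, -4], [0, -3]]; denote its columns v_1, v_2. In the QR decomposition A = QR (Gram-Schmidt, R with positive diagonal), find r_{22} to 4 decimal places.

r_{22} = 3.0000

v_1 = (-4, 0); ‖v_1‖ = 4.0000, so e_1 = (-1.0000, 0.0000).
e_1·v_2 = (-1.0000)·(-4) + 0.0000·(-3) = 4.0000.
u_2 = v_2 − 4.0000·e_1 = (0.0000, -3.0000).
r_{22} = ‖u_2‖ = 3.0000.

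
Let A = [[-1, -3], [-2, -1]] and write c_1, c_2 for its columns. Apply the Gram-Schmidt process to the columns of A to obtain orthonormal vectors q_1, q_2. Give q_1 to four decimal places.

c_1 = (-1, -2); ‖c_1‖ = 2.2361, so q_1 = (-0.4472, -0.8944).

q_1 = (-0.4472, -0.8944)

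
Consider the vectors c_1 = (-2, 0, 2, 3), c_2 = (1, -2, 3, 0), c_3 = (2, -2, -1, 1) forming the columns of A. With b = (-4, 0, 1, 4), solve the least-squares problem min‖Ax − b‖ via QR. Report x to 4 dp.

x = (1.4238, -0.4944, 0.0754)

c_1 = (-2, 0, 2, 3); ‖c_1‖ = 4.1231, so e_1 = (-0.4851, 0.0000, 0.4851, 0.7276).
e_1·c_2 = (-0.4851)·1 + 0.0000·(-2) + 0.4851·3 + 0.7276·0 = 0.9701.
u_2 = c_2 − 0.9701·e_1 = (1.4706, -2.0000, 2.5294, -0.7059).
‖u_2‖ = 3.6137, so e_2 = (0.4069, -0.5534, 0.7000, -0.1953).
e_1·c_3 = (-0.4851)·2 + 0.0000·(-2) + 0.4851·(-1) + 0.7276·1 = -0.7276; e_2·c_3 = 0.4069·2 + (-0.5534)·(-2) + 0.7000·(-1) + (-0.1953)·1 = 1.0255.
u_3 = c_3 + 0.7276·e_1 − 1.0255·e_2 = (1.2297, -1.4324, -1.3649, 1.7297).
‖u_3‖ = 2.9015, so e_3 = (0.4238, -0.4937, -0.4704, 0.5961).
Qᵀb = (5.3358, -1.7092, 0.2189).
Back-substitute: x_3 = 0.2189/2.9015 = 0.0754.
x_2 = (-1.7092 − 1.0255·0.0754)/3.6137 = -0.4944.
x_1 = (5.3358 − 0.9701·(-0.4944) + 0.7276·0.0754)/4.1231 = 1.4238.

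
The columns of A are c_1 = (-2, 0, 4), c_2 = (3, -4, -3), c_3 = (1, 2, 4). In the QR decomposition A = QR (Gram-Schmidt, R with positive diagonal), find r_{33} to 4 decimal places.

r_{33} = 3.1800

c_1 = (-2, 0, 4); ‖c_1‖ = 4.4721, so e_1 = (-0.4472, 0.0000, 0.8944).
e_1·c_2 = (-0.4472)·3 + 0.0000·(-4) + 0.8944·(-3) = -4.0249.
u_2 = c_2 + 4.0249·e_1 = (1.2000, -4.0000, 0.6000).
‖u_2‖ = 4.2190, so e_2 = (0.2844, -0.9481, 0.1422).
e_1·c_3 = (-0.4472)·1 + 0.0000·2 + 0.8944·4 = 3.1305; e_2·c_3 = 0.2844·1 + (-0.9481)·2 + 0.1422·4 = -1.0429.
u_3 = c_3 − 3.1305·e_1 + 1.0429·e_2 = (2.6966, 1.0112, 1.3483).
r_{33} = ‖u_3‖ = 3.1800.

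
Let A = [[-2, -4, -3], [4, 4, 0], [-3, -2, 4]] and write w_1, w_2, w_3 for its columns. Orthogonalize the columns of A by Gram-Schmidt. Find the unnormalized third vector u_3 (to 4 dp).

u_3 = (0.5556, 1.1111, 1.1111)

q_1 = w_1/‖w_1‖ = (-2, 4, -3)/5.3852 = (-0.3714, 0.7428, -0.5571).
r_{12} = q_1·w_2 = 5.5709.
u_2 = w_2 − 5.5709·q_1 = (-1.9310, -0.1379, 1.1034).
‖u_2‖ = 2.2283, so q_2 = (-0.8666, -0.0619, 0.4952).
r_{13} = q_1·w_3 = -1.1142; r_{23} = q_2·w_3 = 4.5805.
u_3 = w_3 + 1.1142·q_1 − 4.5805·q_2 = (0.5556, 1.1111, 1.1111).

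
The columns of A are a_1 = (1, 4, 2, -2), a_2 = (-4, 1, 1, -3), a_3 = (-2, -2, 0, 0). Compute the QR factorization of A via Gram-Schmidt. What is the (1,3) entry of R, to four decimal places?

r_{13} = -2.0000

a_1 = (1, 4, 2, -2); ‖a_1‖ = 5.0000, so e_1 = (0.2000, 0.8000, 0.4000, -0.4000).
r_{13} = e_1·a_3 = -2.0000.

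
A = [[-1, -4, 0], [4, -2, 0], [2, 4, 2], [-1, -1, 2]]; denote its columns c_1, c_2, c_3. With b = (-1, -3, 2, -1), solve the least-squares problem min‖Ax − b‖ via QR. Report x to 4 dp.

x = (-0.3969, 0.5812, -0.0867)

e_1 = c_1/‖c_1‖ = (-1, 4, 2, -1)/4.6904 = (-0.2132, 0.8528, 0.4264, -0.2132).
r_{12} = e_1·c_2 = 1.0660.
u_2 = c_2 − 1.0660·e_1 = (-3.7727, -2.9091, 3.5455, -0.7727).
‖u_2‖ = 5.9886, so e_2 = (-0.6300, -0.4858, 0.5920, -0.1290).
r_{13} = e_1·c_3 = 0.4264; r_{23} = e_2·c_3 = 0.9260.
u_3 = c_3 − 0.4264·e_1 − 0.9260·e_2 = (0.6743, 0.0862, 1.2700, 2.2104).
‖u_3‖ = 2.6383, so e_3 = (0.2556, 0.0327, 0.4814, 0.8378).
Qᵀb = (-1.2792, 3.4004, -0.2287).
Back-substitute: x_3 = -0.2287/2.6383 = -0.0867.
x_2 = (3.4004 − 0.9260·(-0.0867))/5.9886 = 0.5812.
x_1 = (-1.2792 − 1.0660·0.5812 − 0.4264·(-0.0867))/4.6904 = -0.3969.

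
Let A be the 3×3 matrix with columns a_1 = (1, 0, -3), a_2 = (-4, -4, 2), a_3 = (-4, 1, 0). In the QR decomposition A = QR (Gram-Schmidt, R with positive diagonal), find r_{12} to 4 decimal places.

r_{12} = -3.1623

q_1 = a_1/‖a_1‖ = (1, 0, -3)/3.1623 = (0.3162, 0.0000, -0.9487).
r_{12} = q_1·a_2 = -3.1623.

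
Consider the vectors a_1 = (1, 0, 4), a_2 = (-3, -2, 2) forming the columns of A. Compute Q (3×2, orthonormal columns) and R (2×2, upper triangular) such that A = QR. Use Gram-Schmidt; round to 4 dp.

a_1 = (1, 0, 4); ‖a_1‖ = 4.1231, so e_1 = (0.2425, 0.0000, 0.9701).
e_1·a_2 = 0.2425·(-3) + 0.0000·(-2) + 0.9701·2 = 1.2127.
u_2 = a_2 − 1.2127·e_1 = (-3.2941, -2.0000, 0.8235).
‖u_2‖ = 3.9407, so e_2 = (-0.8359, -0.5075, 0.2090).

Q = [[0.2425, -0.8359], [0.0000, -0.5075], [0.9701, 0.2090]], R = [[4.1231, 1.2127], [0.0000, 3.9407]]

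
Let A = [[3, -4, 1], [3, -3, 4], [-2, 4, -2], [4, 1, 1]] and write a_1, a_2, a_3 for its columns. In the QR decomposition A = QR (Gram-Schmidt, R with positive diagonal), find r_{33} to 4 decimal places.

e_1 = a_1/‖a_1‖ = (3, 3, -2, 4)/6.1644 = (0.4867, 0.4867, -0.3244, 0.6489).
r_{12} = e_1·a_2 = -4.0555.
u_2 = a_2 + 4.0555·e_1 = (-2.0263, -1.0263, 2.6842, 3.6316).
‖u_2‖ = 5.0550, so e_2 = (-0.4009, -0.2030, 0.5310, 0.7184).
r_{13} = e_1·a_3 = 3.7311; r_{23} = e_2·a_3 = -1.5566.
u_3 = a_3 − 3.7311·e_1 + 1.5566·e_2 = (-1.4398, 1.8682, 0.0371, -0.3028).
r_{33} = ‖u_3‖ = 2.3782.

r_{33} = 2.3782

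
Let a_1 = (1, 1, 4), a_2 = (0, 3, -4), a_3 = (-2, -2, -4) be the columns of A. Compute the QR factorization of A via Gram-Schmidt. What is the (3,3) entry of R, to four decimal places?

a_1 = (1, 1, 4); ‖a_1‖ = 4.2426, so e_1 = (0.2357, 0.2357, 0.9428).
e_1·a_2 = 0.2357·0 + 0.2357·3 + 0.9428·(-4) = -3.0641.
u_2 = a_2 + 3.0641·e_1 = (0.7222, 3.7222, -1.1111).
‖u_2‖ = 3.9511, so e_2 = (0.1828, 0.9421, -0.2812).
e_1·a_3 = 0.2357·(-2) + 0.2357·(-2) + 0.9428·(-4) = -4.7140; e_2·a_3 = 0.1828·(-2) + 0.9421·(-2) + (-0.2812)·(-4) = -1.1249.
u_3 = a_3 + 4.7140·e_1 + 1.1249·e_2 = (-0.6833, 0.1708, 0.1281).
r_{33} = ‖u_3‖ = 0.7159.

r_{33} = 0.7159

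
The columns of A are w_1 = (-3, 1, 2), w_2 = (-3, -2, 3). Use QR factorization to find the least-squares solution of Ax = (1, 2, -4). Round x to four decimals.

w_1 = (-3, 1, 2); ‖w_1‖ = 3.7417, so q_1 = (-0.8018, 0.2673, 0.5345).
q_1·w_2 = (-0.8018)·(-3) + 0.2673·(-2) + 0.5345·3 = 3.4744.
u_2 = w_2 − 3.4744·q_1 = (-0.2143, -2.9286, 1.1429).
‖u_2‖ = 3.1510, so q_2 = (-0.0680, -0.9294, 0.3627).
Qᵀb = (-2.4054, -3.3777).
Back-substitute: x_2 = -3.3777/3.1510 = -1.0719.
x_1 = (-2.4054 − 3.4744·(-1.0719))/3.7417 = 0.3525.

x = (0.3525, -1.0719)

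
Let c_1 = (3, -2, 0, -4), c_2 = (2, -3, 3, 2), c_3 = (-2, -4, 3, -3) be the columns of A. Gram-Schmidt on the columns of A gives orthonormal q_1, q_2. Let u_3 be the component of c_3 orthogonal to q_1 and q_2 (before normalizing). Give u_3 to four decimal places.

u_3 = (-4.0136, -2.0637, 1.9309, -1.9783)

c_1 = (3, -2, 0, -4); ‖c_1‖ = 5.3852, so q_1 = (0.5571, -0.3714, 0.0000, -0.7428).
q_1·c_2 = 0.5571·2 + (-0.3714)·(-3) + 0.0000·3 + (-0.7428)·2 = 0.7428.
u_2 = c_2 − 0.7428·q_1 = (1.5862, -2.7241, 3.0000, 2.5517).
‖u_2‖ = 5.0446, so q_2 = (0.3144, -0.5400, 0.5947, 0.5058).
q_1·c_3 = 0.5571·(-2) + (-0.3714)·(-4) + 0.0000·3 + (-0.7428)·(-3) = 2.5997; q_2·c_3 = 0.3144·(-2) + (-0.5400)·(-4) + 0.5947·3 + 0.5058·(-3) = 1.7977.
u_3 = c_3 − 2.5997·q_1 − 1.7977·q_2 = (-4.0136, -2.0637, 1.9309, -1.9783).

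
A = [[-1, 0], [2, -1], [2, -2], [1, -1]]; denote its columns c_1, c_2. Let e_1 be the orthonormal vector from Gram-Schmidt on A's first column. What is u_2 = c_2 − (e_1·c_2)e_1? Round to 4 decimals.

u_2 = (-0.7000, 0.4000, -0.6000, -0.3000)

c_1 = (-1, 2, 2, 1); ‖c_1‖ = 3.1623, so e_1 = (-0.3162, 0.6325, 0.6325, 0.3162).
e_1·c_2 = (-0.3162)·0 + 0.6325·(-1) + 0.6325·(-2) + 0.3162·(-1) = -2.2136.
u_2 = c_2 + 2.2136·e_1 = (-0.7000, 0.4000, -0.6000, -0.3000).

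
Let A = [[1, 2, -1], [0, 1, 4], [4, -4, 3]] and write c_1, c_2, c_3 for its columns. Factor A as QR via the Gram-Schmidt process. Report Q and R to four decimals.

Q = [[0.2425, 0.9175, -0.3152], [0.0000, 0.3249, 0.9457], [0.9701, -0.2294, 0.0788]], R = [[4.1231, -3.3955, 2.6679], [0.0000, 3.0774, -0.3058], [0.0000, 0.0000, 4.3346]]

c_1 = (1, 0, 4); ‖c_1‖ = 4.1231, so q_1 = (0.2425, 0.0000, 0.9701).
q_1·c_2 = 0.2425·2 + 0.0000·1 + 0.9701·(-4) = -3.3955.
u_2 = c_2 + 3.3955·q_1 = (2.8235, 1.0000, -0.7059).
‖u_2‖ = 3.0774, so q_2 = (0.9175, 0.3249, -0.2294).
q_1·c_3 = 0.2425·(-1) + 0.0000·4 + 0.9701·3 = 2.6679; q_2·c_3 = 0.9175·(-1) + 0.3249·4 + (-0.2294)·3 = -0.3058.
u_3 = c_3 − 2.6679·q_1 + 0.3058·q_2 = (-1.3665, 4.0994, 0.3416).
‖u_3‖ = 4.3346, so q_3 = (-0.3152, 0.9457, 0.0788).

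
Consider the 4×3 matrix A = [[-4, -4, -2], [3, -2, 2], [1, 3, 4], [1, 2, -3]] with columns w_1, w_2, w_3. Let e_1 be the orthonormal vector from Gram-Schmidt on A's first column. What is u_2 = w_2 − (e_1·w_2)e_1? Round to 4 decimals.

u_2 = (-1.7778, -3.6667, 2.4444, 1.4444)

w_1 = (-4, 3, 1, 1); ‖w_1‖ = 5.1962, so e_1 = (-0.7698, 0.5774, 0.1925, 0.1925).
e_1·w_2 = (-0.7698)·(-4) + 0.5774·(-2) + 0.1925·3 + 0.1925·2 = 2.8868.
u_2 = w_2 − 2.8868·e_1 = (-1.7778, -3.6667, 2.4444, 1.4444).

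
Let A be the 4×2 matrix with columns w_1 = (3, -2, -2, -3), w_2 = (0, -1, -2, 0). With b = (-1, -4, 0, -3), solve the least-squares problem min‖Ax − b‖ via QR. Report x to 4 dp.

x = (0.4894, 0.2128)

w_1 = (3, -2, -2, -3); ‖w_1‖ = 5.0990, so q_1 = (0.5883, -0.3922, -0.3922, -0.5883).
q_1·w_2 = 0.5883·0 + (-0.3922)·(-1) + (-0.3922)·(-2) + (-0.5883)·0 = 1.1767.
u_2 = w_2 − 1.1767·q_1 = (-0.6923, -0.5385, -1.5385, 0.6923).
‖u_2‖ = 1.9014, so q_2 = (-0.3641, -0.2832, -0.8091, 0.3641).
Qᵀb = (2.7456, 0.4046).
Back-substitute: x_2 = 0.4046/1.9014 = 0.2128.
x_1 = (2.7456 − 1.1767·0.2128)/5.0990 = 0.4894.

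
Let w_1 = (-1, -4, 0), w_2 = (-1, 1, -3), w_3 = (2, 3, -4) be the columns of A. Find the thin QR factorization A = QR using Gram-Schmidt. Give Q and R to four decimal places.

Q = [[-0.2425, -0.3636, 0.8994], [-0.9701, 0.0909, -0.2249], [0.0000, -0.9271, -0.3748]], R = [[4.1231, -0.7276, -3.3955], [0.0000, 3.2358, 3.2540], [0.0000, 0.0000, 2.6234]]

q_1 = w_1/‖w_1‖ = (-1, -4, 0)/4.1231 = (-0.2425, -0.9701, 0.0000).
r_{12} = q_1·w_2 = -0.7276.
u_2 = w_2 + 0.7276·q_1 = (-1.1765, 0.2941, -3.0000).
‖u_2‖ = 3.2358, so q_2 = (-0.3636, 0.0909, -0.9271).
r_{13} = q_1·w_3 = -3.3955; r_{23} = q_2·w_3 = 3.2540.
u_3 = w_3 + 3.3955·q_1 − 3.2540·q_2 = (2.3596, -0.5899, -0.9831).
‖u_3‖ = 2.6234, so q_3 = (0.8994, -0.2249, -0.3748).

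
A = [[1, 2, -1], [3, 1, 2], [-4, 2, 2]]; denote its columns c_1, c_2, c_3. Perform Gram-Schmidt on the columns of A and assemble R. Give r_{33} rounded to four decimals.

c_1 = (1, 3, -4); ‖c_1‖ = 5.0990, so e_1 = (0.1961, 0.5883, -0.7845).
e_1·c_2 = 0.1961·2 + 0.5883·1 + (-0.7845)·2 = -0.5883.
u_2 = c_2 + 0.5883·e_1 = (2.1154, 1.3462, 1.5385).
‖u_2‖ = 2.9417, so e_2 = (0.7191, 0.4576, 0.5230).
e_1·c_3 = 0.1961·(-1) + 0.5883·2 + (-0.7845)·2 = -0.5883; e_2·c_3 = 0.7191·(-1) + 0.4576·2 + 0.5230·2 = 1.2421.
u_3 = c_3 + 0.5883·e_1 − 1.2421·e_2 = (-1.7778, 1.7778, 0.8889).
r_{33} = ‖u_3‖ = 2.6667.

r_{33} = 2.6667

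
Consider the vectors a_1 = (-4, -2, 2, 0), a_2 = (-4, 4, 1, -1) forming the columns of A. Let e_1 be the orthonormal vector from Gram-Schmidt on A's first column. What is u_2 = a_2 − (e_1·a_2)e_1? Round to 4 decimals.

a_1 = (-4, -2, 2, 0); ‖a_1‖ = 4.8990, so e_1 = (-0.8165, -0.4082, 0.4082, 0.0000).
e_1·a_2 = (-0.8165)·(-4) + (-0.4082)·4 + 0.4082·1 + 0.0000·(-1) = 2.0412.
u_2 = a_2 − 2.0412·e_1 = (-2.3333, 4.8333, 0.1667, -1.0000).

u_2 = (-2.3333, 4.8333, 0.1667, -1.0000)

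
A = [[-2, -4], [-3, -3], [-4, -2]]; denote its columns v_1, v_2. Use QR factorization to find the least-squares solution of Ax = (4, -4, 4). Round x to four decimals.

e_1 = v_1/‖v_1‖ = (-2, -3, -4)/5.3852 = (-0.3714, -0.5571, -0.7428).
r_{12} = e_1·v_2 = 4.6424.
u_2 = v_2 − 4.6424·e_1 = (-2.2759, -0.4138, 1.4483).
‖u_2‖ = 2.7292, so e_2 = (-0.8339, -0.1516, 0.5307).
Qᵀb = (-2.2283, -0.6065).
Back-substitute: x_2 = -0.6065/2.7292 = -0.2222.
x_1 = (-2.2283 − 4.6424·(-0.2222))/5.3852 = -0.2222.

x = (-0.2222, -0.2222)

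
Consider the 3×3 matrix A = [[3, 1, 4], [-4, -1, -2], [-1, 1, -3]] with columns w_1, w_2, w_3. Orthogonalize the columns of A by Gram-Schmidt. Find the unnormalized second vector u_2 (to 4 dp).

u_2 = (0.3077, -0.0769, 1.2308)

w_1 = (3, -4, -1); ‖w_1‖ = 5.0990, so e_1 = (0.5883, -0.7845, -0.1961).
e_1·w_2 = 0.5883·1 + (-0.7845)·(-1) + (-0.1961)·1 = 1.1767.
u_2 = w_2 − 1.1767·e_1 = (0.3077, -0.0769, 1.2308).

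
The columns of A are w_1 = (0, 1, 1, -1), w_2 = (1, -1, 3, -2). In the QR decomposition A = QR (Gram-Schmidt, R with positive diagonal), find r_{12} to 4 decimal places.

w_1 = (0, 1, 1, -1); ‖w_1‖ = 1.7321, so e_1 = (0.0000, 0.5774, 0.5774, -0.5774).
r_{12} = e_1·w_2 = 2.3094.

r_{12} = 2.3094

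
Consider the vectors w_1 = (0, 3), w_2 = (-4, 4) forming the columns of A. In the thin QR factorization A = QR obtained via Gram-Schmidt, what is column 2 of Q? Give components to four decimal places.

w_1 = (0, 3); ‖w_1‖ = 3.0000, so q_1 = (0.0000, 1.0000).
q_1·w_2 = 0.0000·(-4) + 1.0000·4 = 4.0000.
u_2 = w_2 − 4.0000·q_1 = (-4.0000, 0.0000).
‖u_2‖ = 4.0000, so q_2 = (-1.0000, 0.0000).

q_2 = (-1.0000, 0.0000)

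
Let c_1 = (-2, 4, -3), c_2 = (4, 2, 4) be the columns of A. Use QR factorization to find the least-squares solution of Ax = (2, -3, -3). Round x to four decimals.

c_1 = (-2, 4, -3); ‖c_1‖ = 5.3852, so e_1 = (-0.3714, 0.7428, -0.5571).
e_1·c_2 = (-0.3714)·4 + 0.7428·2 + (-0.5571)·4 = -2.2283.
u_2 = c_2 + 2.2283·e_1 = (3.1724, 3.6552, 2.7586).
‖u_2‖ = 5.5709, so e_2 = (0.5695, 0.6561, 0.4952).
Qᵀb = (-1.2999, -2.3150).
Back-substitute: x_2 = -2.3150/5.5709 = -0.4156.
x_1 = (-1.2999 + 2.2283·(-0.4156))/5.3852 = -0.4133.

x = (-0.4133, -0.4156)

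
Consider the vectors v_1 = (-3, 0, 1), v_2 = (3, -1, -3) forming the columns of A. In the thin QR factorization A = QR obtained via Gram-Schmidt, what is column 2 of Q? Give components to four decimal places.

e_2 = (-0.2798, -0.4663, -0.8393)

v_1 = (-3, 0, 1); ‖v_1‖ = 3.1623, so e_1 = (-0.9487, 0.0000, 0.3162).
e_1·v_2 = (-0.9487)·3 + 0.0000·(-1) + 0.3162·(-3) = -3.7947.
u_2 = v_2 + 3.7947·e_1 = (-0.6000, -1.0000, -1.8000).
‖u_2‖ = 2.1448, so e_2 = (-0.2798, -0.4663, -0.8393).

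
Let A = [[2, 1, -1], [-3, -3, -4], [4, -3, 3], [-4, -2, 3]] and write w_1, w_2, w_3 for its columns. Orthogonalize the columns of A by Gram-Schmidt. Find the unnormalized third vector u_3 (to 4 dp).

w_1 = (2, -3, 4, -4); ‖w_1‖ = 6.7082, so e_1 = (0.2981, -0.4472, 0.5963, -0.5963).
e_1·w_2 = 0.2981·1 + (-0.4472)·(-3) + 0.5963·(-3) + (-0.5963)·(-2) = 1.0435.
u_2 = w_2 − 1.0435·e_1 = (0.6889, -2.5333, -3.6222, -1.3778).
‖u_2‖ = 4.6809, so e_2 = (0.1472, -0.5412, -0.7738, -0.2943).
e_1·w_3 = 0.2981·(-1) + (-0.4472)·(-4) + 0.5963·3 + (-0.5963)·3 = 1.4907; e_2·w_3 = 0.1472·(-1) + (-0.5412)·(-4) + (-0.7738)·3 + (-0.2943)·3 = -1.1868.
u_3 = w_3 − 1.4907·e_1 + 1.1868·e_2 = (-1.2698, -3.9757, 1.1927, 3.5396).

u_3 = (-1.2698, -3.9757, 1.1927, 3.5396)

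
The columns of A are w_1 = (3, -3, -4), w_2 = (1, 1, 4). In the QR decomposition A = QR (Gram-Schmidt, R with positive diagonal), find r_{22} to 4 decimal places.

e_1 = w_1/‖w_1‖ = (3, -3, -4)/5.8310 = (0.5145, -0.5145, -0.6860).
r_{12} = e_1·w_2 = -2.7440.
u_2 = w_2 + 2.7440·e_1 = (2.4118, -0.4118, 2.1176).
r_{22} = ‖u_2‖ = 3.2358.

r_{22} = 3.2358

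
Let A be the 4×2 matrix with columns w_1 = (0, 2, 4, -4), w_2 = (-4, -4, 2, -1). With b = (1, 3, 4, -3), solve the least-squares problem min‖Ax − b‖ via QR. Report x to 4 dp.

x = (0.9711, -0.2401)

e_1 = w_1/‖w_1‖ = (0, 2, 4, -4)/6.0000 = (0.0000, 0.3333, 0.6667, -0.6667).
r_{12} = e_1·w_2 = 0.6667.
u_2 = w_2 − 0.6667·e_1 = (-4.0000, -4.2222, 1.5556, -0.5556).
‖u_2‖ = 6.0461, so e_2 = (-0.6616, -0.6983, 0.2573, -0.0919).
Qᵀb = (5.6667, -1.4518).
Back-substitute: x_2 = -1.4518/6.0461 = -0.2401.
x_1 = (5.6667 − 0.6667·(-0.2401))/6.0000 = 0.9711.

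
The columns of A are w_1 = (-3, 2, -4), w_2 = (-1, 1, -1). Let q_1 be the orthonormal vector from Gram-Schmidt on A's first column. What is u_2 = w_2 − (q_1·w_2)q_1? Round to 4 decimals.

u_2 = (-0.0690, 0.3793, 0.2414)

w_1 = (-3, 2, -4); ‖w_1‖ = 5.3852, so q_1 = (-0.5571, 0.3714, -0.7428).
q_1·w_2 = (-0.5571)·(-1) + 0.3714·1 + (-0.7428)·(-1) = 1.6713.
u_2 = w_2 − 1.6713·q_1 = (-0.0690, 0.3793, 0.2414).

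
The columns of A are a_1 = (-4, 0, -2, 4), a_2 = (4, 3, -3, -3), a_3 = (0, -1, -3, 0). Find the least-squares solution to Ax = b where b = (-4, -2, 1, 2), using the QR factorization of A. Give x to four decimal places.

a_1 = (-4, 0, -2, 4); ‖a_1‖ = 6.0000, so q_1 = (-0.6667, 0.0000, -0.3333, 0.6667).
q_1·a_2 = (-0.6667)·4 + 0.0000·3 + (-0.3333)·(-3) + 0.6667·(-3) = -3.6667.
u_2 = a_2 + 3.6667·q_1 = (1.5556, 3.0000, -4.2222, -0.5556).
‖u_2‖ = 5.4365, so q_2 = (0.2861, 0.5518, -0.7766, -0.1022).
q_1·a_3 = (-0.6667)·0 + 0.0000·(-1) + (-0.3333)·(-3) + 0.6667·0 = 1.0000; q_2·a_3 = 0.2861·0 + 0.5518·(-1) + (-0.7766)·(-3) + (-0.1022)·0 = 1.7781.
u_3 = a_3 − 1.0000·q_1 − 1.7781·q_2 = (0.1579, -1.9812, -1.2857, -0.4850).
‖u_3‖ = 2.4163, so q_3 = (0.0653, -0.8199, -0.5321, -0.2007).
Qᵀb = (3.6667, -3.2292, 0.4450).
Back-substitute: x_3 = 0.4450/2.4163 = 0.1842.
x_2 = (-3.2292 − 1.7781·0.1842)/5.4365 = -0.6542.
x_1 = (3.6667 + 3.6667·(-0.6542) − 1.0000·0.1842)/6.0000 = 0.1806.

x = (0.1806, -0.6542, 0.1842)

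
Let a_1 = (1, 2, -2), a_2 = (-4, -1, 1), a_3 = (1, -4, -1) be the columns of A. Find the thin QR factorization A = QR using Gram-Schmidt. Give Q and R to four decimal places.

Q = [[0.3333, -0.9428, 0.0000], [0.6667, 0.2357, -0.7071], [-0.6667, -0.2357, -0.7071]], R = [[3.0000, -2.6667, -1.6667], [0.0000, 3.2998, -1.6499], [0.0000, 0.0000, 3.5355]]

a_1 = (1, 2, -2); ‖a_1‖ = 3.0000, so q_1 = (0.3333, 0.6667, -0.6667).
q_1·a_2 = 0.3333·(-4) + 0.6667·(-1) + (-0.6667)·1 = -2.6667.
u_2 = a_2 + 2.6667·q_1 = (-3.1111, 0.7778, -0.7778).
‖u_2‖ = 3.2998, so q_2 = (-0.9428, 0.2357, -0.2357).
q_1·a_3 = 0.3333·1 + 0.6667·(-4) + (-0.6667)·(-1) = -1.6667; q_2·a_3 = (-0.9428)·1 + 0.2357·(-4) + (-0.2357)·(-1) = -1.6499.
u_3 = a_3 + 1.6667·q_1 + 1.6499·q_2 = (0.0000, -2.5000, -2.5000).
‖u_3‖ = 3.5355, so q_3 = (0.0000, -0.7071, -0.7071).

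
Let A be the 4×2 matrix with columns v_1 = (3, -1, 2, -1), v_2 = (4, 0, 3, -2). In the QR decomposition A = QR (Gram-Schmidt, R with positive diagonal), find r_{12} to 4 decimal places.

r_{12} = 5.1640

v_1 = (3, -1, 2, -1); ‖v_1‖ = 3.8730, so q_1 = (0.7746, -0.2582, 0.5164, -0.2582).
r_{12} = q_1·v_2 = 5.1640.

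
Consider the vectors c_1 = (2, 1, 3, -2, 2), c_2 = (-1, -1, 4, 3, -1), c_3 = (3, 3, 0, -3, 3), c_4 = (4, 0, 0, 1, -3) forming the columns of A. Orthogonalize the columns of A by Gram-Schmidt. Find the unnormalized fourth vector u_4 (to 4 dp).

u_4 = (3.9245, -0.5094, -0.1698, 0.3396, -3.0755)

c_1 = (2, 1, 3, -2, 2); ‖c_1‖ = 4.6904, so e_1 = (0.4264, 0.2132, 0.6396, -0.4264, 0.4264).
e_1·c_2 = 0.4264·(-1) + 0.2132·(-1) + 0.6396·4 + (-0.4264)·3 + 0.4264·(-1) = 0.2132.
u_2 = c_2 − 0.2132·e_1 = (-1.0909, -1.0455, 3.8636, 3.0909, -1.0909).
‖u_2‖ = 5.2872, so e_2 = (-0.2063, -0.1977, 0.7308, 0.5846, -0.2063).
e_1·c_3 = 0.4264·3 + 0.2132·3 + 0.6396·0 + (-0.4264)·(-3) + 0.4264·3 = 4.4772; e_2·c_3 = (-0.2063)·3 + (-0.1977)·3 + 0.7308·0 + 0.5846·(-3) + (-0.2063)·3 = -3.5850.
u_3 = c_3 − 4.4772·e_1 + 3.5850·e_2 = (0.3512, 1.3366, -0.2439, 1.0049, 0.3512).
‖u_3‖ = 1.7614, so e_3 = (0.1994, 0.7588, -0.1385, 0.5705, 0.1994).
e_1·c_4 = 0.4264·4 + 0.2132·0 + 0.6396·0 + (-0.4264)·1 + 0.4264·(-3) = 0.0000; e_2·c_4 = (-0.2063)·4 + (-0.1977)·0 + 0.7308·0 + 0.5846·1 + (-0.2063)·(-3) = 0.3783; e_3·c_4 = 0.1994·4 + 0.7588·0 + (-0.1385)·0 + 0.5705·1 + 0.1994·(-3) = 0.7699.
u_4 = c_4 + 0.0000·e_1 − 0.3783·e_2 − 0.7699·e_3 = (3.9245, -0.5094, -0.1698, 0.3396, -3.0755).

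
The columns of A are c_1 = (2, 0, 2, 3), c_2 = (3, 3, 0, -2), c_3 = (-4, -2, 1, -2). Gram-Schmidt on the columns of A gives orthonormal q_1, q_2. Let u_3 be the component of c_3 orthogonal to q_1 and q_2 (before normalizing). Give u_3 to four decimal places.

c_1 = (2, 0, 2, 3); ‖c_1‖ = 4.1231, so q_1 = (0.4851, 0.0000, 0.4851, 0.7276).
q_1·c_2 = 0.4851·3 + 0.0000·3 + 0.4851·0 + 0.7276·(-2) = 0.0000.
u_2 = c_2 + 0.0000·q_1 = (3.0000, 3.0000, 0.0000, -2.0000).
‖u_2‖ = 4.6904, so q_2 = (0.6396, 0.6396, 0.0000, -0.4264).
q_1·c_3 = 0.4851·(-4) + 0.0000·(-2) + 0.4851·1 + 0.7276·(-2) = -2.9104; q_2·c_3 = 0.6396·(-4) + 0.6396·(-2) + 0.0000·1 + (-0.4264)·(-2) = -2.9848.
u_3 = c_3 + 2.9104·q_1 + 2.9848·q_2 = (-0.6791, -0.0909, 2.4118, -1.1551).

u_3 = (-0.6791, -0.0909, 2.4118, -1.1551)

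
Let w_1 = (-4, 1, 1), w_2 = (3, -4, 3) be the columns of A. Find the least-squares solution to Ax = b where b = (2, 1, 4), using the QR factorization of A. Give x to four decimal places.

w_1 = (-4, 1, 1); ‖w_1‖ = 4.2426, so e_1 = (-0.9428, 0.2357, 0.2357).
e_1·w_2 = (-0.9428)·3 + 0.2357·(-4) + 0.2357·3 = -3.0641.
u_2 = w_2 + 3.0641·e_1 = (0.1111, -3.2778, 3.7222).
‖u_2‖ = 4.9610, so e_2 = (0.0224, -0.6607, 0.7503).
Qᵀb = (-0.7071, 2.3853).
Back-substitute: x_2 = 2.3853/4.9610 = 0.4808.
x_1 = (-0.7071 + 3.0641·0.4808)/4.2426 = 0.1806.

x = (0.1806, 0.4808)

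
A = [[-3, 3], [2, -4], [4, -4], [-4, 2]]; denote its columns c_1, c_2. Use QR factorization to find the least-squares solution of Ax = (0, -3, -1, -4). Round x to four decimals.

c_1 = (-3, 2, 4, -4); ‖c_1‖ = 6.7082, so e_1 = (-0.4472, 0.2981, 0.5963, -0.5963).
e_1·c_2 = (-0.4472)·3 + 0.2981·(-4) + 0.5963·(-4) + (-0.5963)·2 = -6.1119.
u_2 = c_2 + 6.1119·e_1 = (0.2667, -2.1778, -0.3556, -1.6444).
‖u_2‖ = 2.7649, so e_2 = (0.0964, -0.7877, -0.1286, -0.5948).
Qᵀb = (0.8944, 4.8707).
Back-substitute: x_2 = 4.8707/2.7649 = 1.7616.
x_1 = (0.8944 + 6.1119·1.7616)/6.7082 = 1.7384.

x = (1.7384, 1.7616)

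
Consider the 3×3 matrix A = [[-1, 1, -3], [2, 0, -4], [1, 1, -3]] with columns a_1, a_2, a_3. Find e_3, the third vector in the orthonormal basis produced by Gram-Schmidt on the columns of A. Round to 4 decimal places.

a_1 = (-1, 2, 1); ‖a_1‖ = 2.4495, so e_1 = (-0.4082, 0.8165, 0.4082).
e_1·a_2 = (-0.4082)·1 + 0.8165·0 + 0.4082·1 = 0.0000.
u_2 = a_2 + 0.0000·e_1 = (1.0000, 0.0000, 1.0000).
‖u_2‖ = 1.4142, so e_2 = (0.7071, 0.0000, 0.7071).
e_1·a_3 = (-0.4082)·(-3) + 0.8165·(-4) + 0.4082·(-3) = -3.2660; e_2·a_3 = 0.7071·(-3) + 0.0000·(-4) + 0.7071·(-3) = -4.2426.
u_3 = a_3 + 3.2660·e_1 + 4.2426·e_2 = (-1.3333, -1.3333, 1.3333).
‖u_3‖ = 2.3094, so e_3 = (-0.5774, -0.5774, 0.5774).

e_3 = (-0.5774, -0.5774, 0.5774)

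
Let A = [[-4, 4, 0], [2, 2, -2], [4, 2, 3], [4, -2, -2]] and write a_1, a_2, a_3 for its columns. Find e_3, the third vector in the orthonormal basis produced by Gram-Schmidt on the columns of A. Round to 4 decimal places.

a_1 = (-4, 2, 4, 4); ‖a_1‖ = 7.2111, so e_1 = (-0.5547, 0.2774, 0.5547, 0.5547).
e_1·a_2 = (-0.5547)·4 + 0.2774·2 + 0.5547·2 + 0.5547·(-2) = -1.6641.
u_2 = a_2 + 1.6641·e_1 = (3.0769, 2.4615, 2.9231, -1.0769).
‖u_2‖ = 5.0230, so e_2 = (0.6126, 0.4901, 0.5819, -0.2144).
e_1·a_3 = (-0.5547)·0 + 0.2774·(-2) + 0.5547·3 + 0.5547·(-2) = 0.0000; e_2·a_3 = 0.6126·0 + 0.4901·(-2) + 0.5819·3 + (-0.2144)·(-2) = 1.1945.
u_3 = a_3 + 0.0000·e_1 − 1.1945·e_2 = (-0.7317, -2.5854, 2.3049, -1.7439).
‖u_3‖ = 3.9463, so e_3 = (-0.1854, -0.6551, 0.5841, -0.4419).

e_3 = (-0.1854, -0.6551, 0.5841, -0.4419)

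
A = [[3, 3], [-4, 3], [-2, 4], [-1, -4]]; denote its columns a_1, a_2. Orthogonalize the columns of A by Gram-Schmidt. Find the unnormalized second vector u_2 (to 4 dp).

a_1 = (3, -4, -2, -1); ‖a_1‖ = 5.4772, so q_1 = (0.5477, -0.7303, -0.3651, -0.1826).
q_1·a_2 = 0.5477·3 + (-0.7303)·3 + (-0.3651)·4 + (-0.1826)·(-4) = -1.2780.
u_2 = a_2 + 1.2780·q_1 = (3.7000, 2.0667, 3.5333, -4.2333).

u_2 = (3.7000, 2.0667, 3.5333, -4.2333)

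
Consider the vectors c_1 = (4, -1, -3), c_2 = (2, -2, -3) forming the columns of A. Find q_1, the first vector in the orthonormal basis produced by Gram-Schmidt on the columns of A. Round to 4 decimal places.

q_1 = (0.7845, -0.1961, -0.5883)

c_1 = (4, -1, -3); ‖c_1‖ = 5.0990, so q_1 = (0.7845, -0.1961, -0.5883).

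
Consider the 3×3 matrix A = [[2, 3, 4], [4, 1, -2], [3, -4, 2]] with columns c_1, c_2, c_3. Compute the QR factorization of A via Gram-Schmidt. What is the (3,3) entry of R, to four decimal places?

r_{33} = 4.7469

c_1 = (2, 4, 3); ‖c_1‖ = 5.3852, so e_1 = (0.3714, 0.7428, 0.5571).
e_1·c_2 = 0.3714·3 + 0.7428·1 + 0.5571·(-4) = -0.3714.
u_2 = c_2 + 0.3714·e_1 = (3.1379, 1.2759, -3.7931).
‖u_2‖ = 5.0855, so e_2 = (0.6170, 0.2509, -0.7459).
e_1·c_3 = 0.3714·4 + 0.7428·(-2) + 0.5571·2 = 1.1142; e_2·c_3 = 0.6170·4 + 0.2509·(-2) + (-0.7459)·2 = 0.4746.
u_3 = c_3 − 1.1142·e_1 − 0.4746·e_2 = (3.2933, -2.9467, 1.7333).
r_{33} = ‖u_3‖ = 4.7469.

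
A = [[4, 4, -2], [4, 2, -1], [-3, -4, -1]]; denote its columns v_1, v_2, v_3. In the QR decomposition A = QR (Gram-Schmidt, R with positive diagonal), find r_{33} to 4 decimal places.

r_{33} = 1.7889

v_1 = (4, 4, -3); ‖v_1‖ = 6.4031, so q_1 = (0.6247, 0.6247, -0.4685).
q_1·v_2 = 0.6247·4 + 0.6247·2 + (-0.4685)·(-4) = 5.6223.
u_2 = v_2 − 5.6223·q_1 = (0.4878, -1.5122, -1.3659).
‖u_2‖ = 2.0953, so q_2 = (0.2328, -0.7217, -0.6519).
q_1·v_3 = 0.6247·(-2) + 0.6247·(-1) + (-0.4685)·(-1) = -1.4056; q_2·v_3 = 0.2328·(-2) + (-0.7217)·(-1) + (-0.6519)·(-1) = 0.9080.
u_3 = v_3 + 1.4056·q_1 − 0.9080·q_2 = (-1.3333, 0.5333, -1.0667).
r_{33} = ‖u_3‖ = 1.7889.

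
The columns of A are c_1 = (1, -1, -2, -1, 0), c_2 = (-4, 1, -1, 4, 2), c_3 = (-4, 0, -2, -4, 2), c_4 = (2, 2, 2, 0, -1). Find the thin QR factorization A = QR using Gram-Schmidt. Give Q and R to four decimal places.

Q = [[0.3780, -0.5388, -0.6136, 0.2732], [-0.3780, 0.0000, 0.0973, 0.9106], [-0.7559, -0.5388, 0.0188, -0.2792], [-0.3780, 0.5388, -0.7486, -0.0789], [0.0000, 0.3592, 0.2307, 0.1094]], R = [[2.6458, -2.6458, 1.5119, -1.5119], [0.0000, 5.5678, 1.7961, -2.5145], [0.0000, 0.0000, 5.8727, -1.2257], [0.0000, 0.0000, 0.0000, 1.6998]]

q_1 = c_1/‖c_1‖ = (1, -1, -2, -1, 0)/2.6458 = (0.3780, -0.3780, -0.7559, -0.3780, 0.0000).
r_{12} = q_1·c_2 = -2.6458.
u_2 = c_2 + 2.6458·q_1 = (-3.0000, 0.0000, -3.0000, 3.0000, 2.0000).
‖u_2‖ = 5.5678, so q_2 = (-0.5388, 0.0000, -0.5388, 0.5388, 0.3592).
r_{13} = q_1·c_3 = 1.5119; r_{23} = q_2·c_3 = 1.7961.
u_3 = c_3 − 1.5119·q_1 − 1.7961·q_2 = (-3.6037, 0.5714, 0.1106, -4.3963, 1.3548).
‖u_3‖ = 5.8727, so q_3 = (-0.6136, 0.0973, 0.0188, -0.7486, 0.2307).
r_{14} = q_1·c_4 = -1.5119; r_{24} = q_2·c_4 = -2.5145; r_{34} = q_3·c_4 = -1.2257.
u_4 = c_4 + 1.5119·q_1 + 2.5145·q_2 + 1.2257·q_3 = (0.4645, 1.5478, -0.4746, -0.1342, 0.1860).
‖u_4‖ = 1.6998, so q_4 = (0.2732, 0.9106, -0.2792, -0.0789, 0.1094).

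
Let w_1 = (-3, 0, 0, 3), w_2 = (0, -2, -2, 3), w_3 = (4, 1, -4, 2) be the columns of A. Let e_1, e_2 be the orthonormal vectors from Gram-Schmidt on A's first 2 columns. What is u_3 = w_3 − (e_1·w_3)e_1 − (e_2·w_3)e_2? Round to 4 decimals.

w_1 = (-3, 0, 0, 3); ‖w_1‖ = 4.2426, so e_1 = (-0.7071, 0.0000, 0.0000, 0.7071).
e_1·w_2 = (-0.7071)·0 + 0.0000·(-2) + 0.0000·(-2) + 0.7071·3 = 2.1213.
u_2 = w_2 − 2.1213·e_1 = (1.5000, -2.0000, -2.0000, 1.5000).
‖u_2‖ = 3.5355, so e_2 = (0.4243, -0.5657, -0.5657, 0.4243).
e_1·w_3 = (-0.7071)·4 + 0.0000·1 + 0.0000·(-4) + 0.7071·2 = -1.4142; e_2·w_3 = 0.4243·4 + (-0.5657)·1 + (-0.5657)·(-4) + 0.4243·2 = 4.2426.
u_3 = w_3 + 1.4142·e_1 − 4.2426·e_2 = (1.2000, 3.4000, -1.6000, 1.2000).

u_3 = (1.2000, 3.4000, -1.6000, 1.2000)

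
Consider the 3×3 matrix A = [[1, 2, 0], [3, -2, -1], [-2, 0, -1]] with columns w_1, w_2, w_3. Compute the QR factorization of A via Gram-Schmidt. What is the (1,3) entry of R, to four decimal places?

e_1 = w_1/‖w_1‖ = (1, 3, -2)/3.7417 = (0.2673, 0.8018, -0.5345).
r_{13} = e_1·w_3 = -0.2673.

r_{13} = -0.2673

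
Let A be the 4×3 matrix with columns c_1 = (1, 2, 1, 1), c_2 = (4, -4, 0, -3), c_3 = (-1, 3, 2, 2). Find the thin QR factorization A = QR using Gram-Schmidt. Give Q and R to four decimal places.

c_1 = (1, 2, 1, 1); ‖c_1‖ = 2.6458, so q_1 = (0.3780, 0.7559, 0.3780, 0.3780).
q_1·c_2 = 0.3780·4 + 0.7559·(-4) + 0.3780·0 + 0.3780·(-3) = -2.6458.
u_2 = c_2 + 2.6458·q_1 = (5.0000, -2.0000, 1.0000, -2.0000).
‖u_2‖ = 5.8310, so q_2 = (0.8575, -0.3430, 0.1715, -0.3430).
q_1·c_3 = 0.3780·(-1) + 0.7559·3 + 0.3780·2 + 0.3780·2 = 3.4017; q_2·c_3 = 0.8575·(-1) + (-0.3430)·3 + 0.1715·2 + (-0.3430)·2 = -2.2295.
u_3 = c_3 − 3.4017·q_1 + 2.2295·q_2 = (-0.3739, -0.3361, 1.0966, -0.0504).
‖u_3‖ = 1.2075, so q_3 = (-0.3097, -0.2784, 0.9082, -0.0418).

Q = [[0.3780, 0.8575, -0.3097], [0.7559, -0.3430, -0.2784], [0.3780, 0.1715, 0.9082], [0.3780, -0.3430, -0.0418]], R = [[2.6458, -2.6458, 3.4017], [0.0000, 5.8310, -2.2295], [0.0000, 0.0000, 1.2075]]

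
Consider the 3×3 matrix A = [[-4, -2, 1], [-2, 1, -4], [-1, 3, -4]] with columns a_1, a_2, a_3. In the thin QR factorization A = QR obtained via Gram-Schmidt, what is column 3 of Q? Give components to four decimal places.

e_3 = (0.2962, -0.8293, 0.4739)

a_1 = (-4, -2, -1); ‖a_1‖ = 4.5826, so e_1 = (-0.8729, -0.4364, -0.2182).
e_1·a_2 = (-0.8729)·(-2) + (-0.4364)·1 + (-0.2182)·3 = 0.6547.
u_2 = a_2 − 0.6547·e_1 = (-1.4286, 1.2857, 3.1429).
‖u_2‖ = 3.6839, so e_2 = (-0.3878, 0.3490, 0.8531).
e_1·a_3 = (-0.8729)·1 + (-0.4364)·(-4) + (-0.2182)·(-4) = 1.7457; e_2·a_3 = (-0.3878)·1 + 0.3490·(-4) + 0.8531·(-4) = -5.1963.
u_3 = a_3 − 1.7457·e_1 + 5.1963·e_2 = (0.5088, -1.4246, 0.8140).
‖u_3‖ = 1.7178, so e_3 = (0.2962, -0.8293, 0.4739).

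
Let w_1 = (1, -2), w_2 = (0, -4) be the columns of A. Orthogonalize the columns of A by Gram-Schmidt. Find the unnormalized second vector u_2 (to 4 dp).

u_2 = (-1.6000, -0.8000)

w_1 = (1, -2); ‖w_1‖ = 2.2361, so e_1 = (0.4472, -0.8944).
e_1·w_2 = 0.4472·0 + (-0.8944)·(-4) = 3.5777.
u_2 = w_2 − 3.5777·e_1 = (-1.6000, -0.8000).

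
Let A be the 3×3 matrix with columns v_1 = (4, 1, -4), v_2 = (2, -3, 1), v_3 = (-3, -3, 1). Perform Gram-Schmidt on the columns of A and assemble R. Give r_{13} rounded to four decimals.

e_1 = v_1/‖v_1‖ = (4, 1, -4)/5.7446 = (0.6963, 0.1741, -0.6963).
r_{13} = e_1·v_3 = -3.3075.

r_{13} = -3.3075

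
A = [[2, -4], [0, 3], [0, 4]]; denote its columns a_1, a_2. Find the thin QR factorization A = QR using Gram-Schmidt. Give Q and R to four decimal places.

Q = [[1.0000, 0.0000], [0.0000, 0.6000], [0.0000, 0.8000]], R = [[2.0000, -4.0000], [0.0000, 5.0000]]

a_1 = (2, 0, 0); ‖a_1‖ = 2.0000, so q_1 = (1.0000, 0.0000, 0.0000).
q_1·a_2 = 1.0000·(-4) + 0.0000·3 + 0.0000·4 = -4.0000.
u_2 = a_2 + 4.0000·q_1 = (0.0000, 3.0000, 4.0000).
‖u_2‖ = 5.0000, so q_2 = (0.0000, 0.6000, 0.8000).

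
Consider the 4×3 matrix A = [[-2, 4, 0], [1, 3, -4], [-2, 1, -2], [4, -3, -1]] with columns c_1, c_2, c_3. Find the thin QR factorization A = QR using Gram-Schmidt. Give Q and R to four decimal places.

c_1 = (-2, 1, -2, 4); ‖c_1‖ = 5.0000, so q_1 = (-0.4000, 0.2000, -0.4000, 0.8000).
q_1·c_2 = (-0.4000)·4 + 0.2000·3 + (-0.4000)·1 + 0.8000·(-3) = -3.8000.
u_2 = c_2 + 3.8000·q_1 = (2.4800, 3.7600, -0.5200, 0.0400).
‖u_2‖ = 4.5343, so q_2 = (0.5469, 0.8292, -0.1147, 0.0088).
q_1·c_3 = (-0.4000)·0 + 0.2000·(-4) + (-0.4000)·(-2) + 0.8000·(-1) = -0.8000; q_2·c_3 = 0.5469·0 + 0.8292·(-4) + (-0.1147)·(-2) + 0.0088·(-1) = -3.0964.
u_3 = c_3 + 0.8000·q_1 + 3.0964·q_2 = (1.3735, -1.2724, -2.6751, -0.3327).
‖u_3‖ = 3.2821, so q_3 = (0.4185, -0.3877, -0.8150, -0.1014).

Q = [[-0.4000, 0.5469, 0.4185], [0.2000, 0.8292, -0.3877], [-0.4000, -0.1147, -0.8150], [0.8000, 0.0088, -0.1014]], R = [[5.0000, -3.8000, -0.8000], [0.0000, 4.5343, -3.0964], [0.0000, 0.0000, 3.2821]]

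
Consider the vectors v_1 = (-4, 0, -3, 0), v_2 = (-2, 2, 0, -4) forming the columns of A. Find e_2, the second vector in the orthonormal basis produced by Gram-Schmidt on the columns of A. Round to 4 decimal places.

e_2 = (-0.1555, 0.4319, 0.2073, -0.8639)

v_1 = (-4, 0, -3, 0); ‖v_1‖ = 5.0000, so e_1 = (-0.8000, 0.0000, -0.6000, 0.0000).
e_1·v_2 = (-0.8000)·(-2) + 0.0000·2 + (-0.6000)·0 + 0.0000·(-4) = 1.6000.
u_2 = v_2 − 1.6000·e_1 = (-0.7200, 2.0000, 0.9600, -4.0000).
‖u_2‖ = 4.6303, so e_2 = (-0.1555, 0.4319, 0.2073, -0.8639).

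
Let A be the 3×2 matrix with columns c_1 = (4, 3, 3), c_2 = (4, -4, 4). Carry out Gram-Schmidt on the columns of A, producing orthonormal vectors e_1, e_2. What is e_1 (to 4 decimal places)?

e_1 = (0.6860, 0.5145, 0.5145)

e_1 = c_1/‖c_1‖ = (4, 3, 3)/5.8310 = (0.6860, 0.5145, 0.5145).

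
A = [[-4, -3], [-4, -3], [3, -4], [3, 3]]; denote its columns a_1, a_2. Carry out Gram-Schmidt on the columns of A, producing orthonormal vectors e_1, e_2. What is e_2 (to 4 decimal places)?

e_1 = a_1/‖a_1‖ = (-4, -4, 3, 3)/7.0711 = (-0.5657, -0.5657, 0.4243, 0.4243).
r_{12} = e_1·a_2 = 2.9698.
u_2 = a_2 − 2.9698·e_1 = (-1.3200, -1.3200, -5.2600, 1.7400).
‖u_2‖ = 5.8464, so e_2 = (-0.2258, -0.2258, -0.8997, 0.2976).

e_2 = (-0.2258, -0.2258, -0.8997, 0.2976)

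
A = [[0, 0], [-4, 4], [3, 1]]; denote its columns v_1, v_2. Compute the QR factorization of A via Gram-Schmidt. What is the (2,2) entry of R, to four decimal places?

r_{22} = 3.2000

q_1 = v_1/‖v_1‖ = (0, -4, 3)/5.0000 = (0.0000, -0.8000, 0.6000).
r_{12} = q_1·v_2 = -2.6000.
u_2 = v_2 + 2.6000·q_1 = (0.0000, 1.9200, 2.5600).
r_{22} = ‖u_2‖ = 3.2000.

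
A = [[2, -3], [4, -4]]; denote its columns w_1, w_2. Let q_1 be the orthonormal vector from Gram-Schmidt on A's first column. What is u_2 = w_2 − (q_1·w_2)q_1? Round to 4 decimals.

u_2 = (-0.8000, 0.4000)

w_1 = (2, 4); ‖w_1‖ = 4.4721, so q_1 = (0.4472, 0.8944).
q_1·w_2 = 0.4472·(-3) + 0.8944·(-4) = -4.9193.
u_2 = w_2 + 4.9193·q_1 = (-0.8000, 0.4000).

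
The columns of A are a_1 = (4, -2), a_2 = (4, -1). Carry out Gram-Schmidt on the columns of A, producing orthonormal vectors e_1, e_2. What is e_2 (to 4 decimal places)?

a_1 = (4, -2); ‖a_1‖ = 4.4721, so e_1 = (0.8944, -0.4472).
e_1·a_2 = 0.8944·4 + (-0.4472)·(-1) = 4.0249.
u_2 = a_2 − 4.0249·e_1 = (0.4000, 0.8000).
‖u_2‖ = 0.8944, so e_2 = (0.4472, 0.8944).

e_2 = (0.4472, 0.8944)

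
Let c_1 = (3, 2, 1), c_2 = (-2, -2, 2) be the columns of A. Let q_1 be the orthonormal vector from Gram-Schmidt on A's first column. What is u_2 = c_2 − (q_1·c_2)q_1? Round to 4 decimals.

q_1 = c_1/‖c_1‖ = (3, 2, 1)/3.7417 = (0.8018, 0.5345, 0.2673).
r_{12} = q_1·c_2 = -2.1381.
u_2 = c_2 + 2.1381·q_1 = (-0.2857, -0.8571, 2.5714).

u_2 = (-0.2857, -0.8571, 2.5714)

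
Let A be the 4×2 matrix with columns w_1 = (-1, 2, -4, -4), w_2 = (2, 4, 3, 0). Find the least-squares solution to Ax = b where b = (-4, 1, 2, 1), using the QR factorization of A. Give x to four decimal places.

x = (-0.1562, 0.0366)

q_1 = w_1/‖w_1‖ = (-1, 2, -4, -4)/6.0828 = (-0.1644, 0.3288, -0.6576, -0.6576).
r_{12} = q_1·w_2 = -0.9864.
u_2 = w_2 + 0.9864·q_1 = (1.8378, 4.3243, 2.3514, -0.6486).
‖u_2‖ = 5.2941, so q_2 = (0.3472, 0.8168, 0.4441, -0.1225).
Qᵀb = (-0.9864, 0.1940).
Back-substitute: x_2 = 0.1940/5.2941 = 0.0366.
x_1 = (-0.9864 + 0.9864·0.0366)/6.0828 = -0.1562.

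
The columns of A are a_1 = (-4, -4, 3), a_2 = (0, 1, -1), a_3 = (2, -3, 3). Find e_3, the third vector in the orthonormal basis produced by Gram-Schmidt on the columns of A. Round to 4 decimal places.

a_1 = (-4, -4, 3); ‖a_1‖ = 6.4031, so e_1 = (-0.6247, -0.6247, 0.4685).
e_1·a_2 = (-0.6247)·0 + (-0.6247)·1 + 0.4685·(-1) = -1.0932.
u_2 = a_2 + 1.0932·e_1 = (-0.6829, 0.3171, -0.4878).
‖u_2‖ = 0.8971, so e_2 = (-0.7612, 0.3534, -0.5437).
e_1·a_3 = (-0.6247)·2 + (-0.6247)·(-3) + 0.4685·3 = 2.0303; e_2·a_3 = (-0.7612)·2 + 0.3534·(-3) + (-0.5437)·3 = -4.2139.
u_3 = a_3 − 2.0303·e_1 + 4.2139·e_2 = (0.0606, -0.2424, -0.2424).
‖u_3‖ = 0.3482, so e_3 = (0.1741, -0.6963, -0.6963).

e_3 = (0.1741, -0.6963, -0.6963)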